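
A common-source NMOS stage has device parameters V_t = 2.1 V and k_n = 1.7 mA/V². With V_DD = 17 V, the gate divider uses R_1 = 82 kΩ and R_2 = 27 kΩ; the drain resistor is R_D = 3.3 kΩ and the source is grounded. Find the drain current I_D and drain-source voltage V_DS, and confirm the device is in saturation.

I_D ≈ 3.8 mA, V_DS ≈ 4.5 V

V_G = V_DD·R_2/(R_1+R_2) = 17×27/109 = 4.21 V. With the source grounded, V_GS = V_G = 4.21 V.
Assume saturation: I_D = (k_n/2)(V_GS − V_t)² = (1.7/2)×(4.21 − 2.1)² = 0.85×2.11² = 3.79 mA.
V_DS = V_DD − I_D·R_D = 17 − 3.79×3.3 = 4.5 V.
Saturation requires V_DS ≥ V_GS − V_t = 2.11 V; 4.5 ≥ 2.11 ✓.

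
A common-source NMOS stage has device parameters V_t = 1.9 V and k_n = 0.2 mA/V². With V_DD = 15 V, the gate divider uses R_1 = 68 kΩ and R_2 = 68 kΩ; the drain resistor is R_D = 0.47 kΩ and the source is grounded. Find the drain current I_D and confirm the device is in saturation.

I_D ≈ 3.1 mA

V_G = V_DD·R_2/(R_1+R_2) = 15×68/136 = 7.5 V. With the source grounded, V_GS = V_G = 7.5 V.
Assume saturation: I_D = (k_n/2)(V_GS − V_t)² = (0.2/2)×(7.5 − 1.9)² = 0.1×5.6² = 3.14 mA.
V_DS = V_DD − I_D·R_D = 15 − 3.14×0.47 = 13.5 V.
Saturation requires V_DS ≥ V_GS − V_t = 5.6 V; 13.5 ≥ 5.6 ✓.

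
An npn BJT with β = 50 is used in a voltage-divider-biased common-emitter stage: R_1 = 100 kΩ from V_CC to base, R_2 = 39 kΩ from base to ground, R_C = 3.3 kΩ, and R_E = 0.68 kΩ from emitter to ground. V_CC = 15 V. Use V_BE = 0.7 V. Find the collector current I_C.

I_C ≈ 2.8 mA

Thevenize the base divider: V_Th = V_CC·R_2/(R_1+R_2) = 15×39/139 = 4.21 V, R_Th = R_1‖R_2 = 28.1 kΩ.
Base-emitter loop: V_Th = I_B·R_Th + V_BE + (β+1)I_B·R_E, so I_B = (4.21 − 0.7) / (28.1 + 51×0.68) = 0.0559 mA.
I_C = β·I_B = 50×0.0559 = 2.8 mA, and I_E = (β+1)I_B = 2.85 mA.
V_CE = V_CC − I_C·R_C − I_E·R_E = 15 − 2.8×3.3 − 2.85×0.68 = 3.83 V.
V_CE = 3.83 V > 0.2 V confirms active-region operation.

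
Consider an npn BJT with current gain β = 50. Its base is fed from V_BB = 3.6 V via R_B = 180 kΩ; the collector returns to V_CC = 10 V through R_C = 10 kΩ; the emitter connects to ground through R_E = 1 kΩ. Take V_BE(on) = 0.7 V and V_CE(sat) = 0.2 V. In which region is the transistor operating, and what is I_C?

Assume active. Base-emitter loop: I_B = (V_BB − V_BE)/(R_B + (β+1)R_E) = (3.6 − 0.7)/(180 + 51×1) = 0.0126 mA.
I_C = β·I_B = 50×0.0126 = 0.628 mA.
V_CE = V_CC − I_C·R_C − I_E·R_E = 10 − 0.628×10 − 0.64×1 = 3.08 V > V_CE(sat), so the active-region assumption holds.

active; I_C ≈ 0.63 mA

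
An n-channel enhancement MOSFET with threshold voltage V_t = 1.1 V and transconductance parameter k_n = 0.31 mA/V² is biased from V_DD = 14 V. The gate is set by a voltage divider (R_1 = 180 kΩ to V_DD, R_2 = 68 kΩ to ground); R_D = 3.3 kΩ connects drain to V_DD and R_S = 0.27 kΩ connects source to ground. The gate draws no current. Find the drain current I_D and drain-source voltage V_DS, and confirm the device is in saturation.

I_D ≈ 0.95 mA, V_DS ≈ 11 V

V_G = V_DD·R_2/(R_1+R_2) = 14×68/248 = 3.84 V.
Assume saturation: I_D = (k_n/2)(V_GS − V_t)² with V_GS = V_G − I_D·R_S = 3.84 − 0.27·I_D.
Substituting gives 0.0113·I_D² − 1.23·I_D + 1.16 = 0, with roots I_D = 0.954 or 108 mA.
The root I_D = 108 mA gives V_GS = -25.3 V ≤ V_t, so take I_D = 0.954 mA.
Then V_GS = 3.58 V and V_DS = V_DD − I_D(R_D+R_S) = 14 − 0.954×3.57 = 10.6 V.
Saturation requires V_DS ≥ V_GS − V_t = 2.48 V; 10.6 ≥ 2.48 ✓.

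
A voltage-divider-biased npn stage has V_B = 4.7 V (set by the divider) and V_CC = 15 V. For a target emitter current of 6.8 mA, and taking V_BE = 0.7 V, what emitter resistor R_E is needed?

V_E = V_B − V_BE = 4.7 − 0.7 = 4 V.
R_E = V_E / I_E = 4 / 6.8 = 0.588 kΩ.

R_E ≈ 0.59 kΩ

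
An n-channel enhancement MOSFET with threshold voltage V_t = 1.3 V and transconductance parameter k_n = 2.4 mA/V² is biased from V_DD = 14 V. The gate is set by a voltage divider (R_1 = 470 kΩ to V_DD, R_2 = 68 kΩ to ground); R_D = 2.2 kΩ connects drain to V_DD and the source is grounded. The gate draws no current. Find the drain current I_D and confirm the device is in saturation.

I_D ≈ 0.26 mA

V_G = V_DD·R_2/(R_1+R_2) = 14×68/538 = 1.77 V. With the source grounded, V_GS = V_G = 1.77 V.
Assume saturation: I_D = (k_n/2)(V_GS − V_t)² = (2.4/2)×(1.77 − 1.3)² = 1.2×0.47² = 0.265 mA.
V_DS = V_DD − I_D·R_D = 14 − 0.265×2.2 = 13.4 V.
Saturation requires V_DS ≥ V_GS − V_t = 0.47 V; 13.4 ≥ 0.47 ✓.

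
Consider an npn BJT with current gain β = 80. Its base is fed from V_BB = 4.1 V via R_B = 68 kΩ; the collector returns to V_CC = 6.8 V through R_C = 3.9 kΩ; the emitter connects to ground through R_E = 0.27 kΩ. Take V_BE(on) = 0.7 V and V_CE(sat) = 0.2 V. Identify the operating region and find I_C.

saturation; I_C ≈ 1.6 mA

Assume active: I_B = (4.1 − 0.7)/(68 + 81×0.27) = 0.0378 mA, I_C = β·I_B = 3.03 mA.
Then V_CE = 6.8 − 3.03×3.9 − 3.06×0.27 = -5.83 V < 0.2 V — the active assumption fails.
Re-solve with V_CE = 0.2 V. KCL at the emitter: V_E/R_E = (V_BB−0.7−V_E)/R_B + (V_CC−0.2−V_E)/R_C, giving V_E = 0.438 V.
I_C = (V_CC − 0.2 − V_E)/R_C = (6.6 − 0.438)/3.9 = 1.58 mA.
Check: I_B = (3.4 − 0.438)/68 = 0.0436 mA, and β·I_B = 3.48 mA > I_C, confirming saturation.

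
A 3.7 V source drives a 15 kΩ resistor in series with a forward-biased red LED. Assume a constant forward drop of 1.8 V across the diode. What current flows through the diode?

KVL around the loop: 3.7 = V_D + I·R = 1.8 + I × 15 kΩ.
So I = (3.7 − 1.8) / 15 kΩ = 1.9 / 15 = 0.127 mA.

I ≈ 0.13 mA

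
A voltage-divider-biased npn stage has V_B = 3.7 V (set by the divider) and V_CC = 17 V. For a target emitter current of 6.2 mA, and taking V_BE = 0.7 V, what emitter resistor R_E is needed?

V_E = V_B − V_BE = 3.7 − 0.7 = 3 V.
R_E = V_E / I_E = 3 / 6.2 = 0.484 kΩ.

R_E ≈ 0.48 kΩ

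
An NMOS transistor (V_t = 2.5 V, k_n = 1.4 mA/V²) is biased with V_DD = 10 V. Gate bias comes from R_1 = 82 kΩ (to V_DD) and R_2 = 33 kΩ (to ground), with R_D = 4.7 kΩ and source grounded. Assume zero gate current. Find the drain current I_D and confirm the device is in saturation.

I_D ≈ 0.096 mA

V_G = V_DD·R_2/(R_1+R_2) = 10×33/115 = 2.87 V. With the source grounded, V_GS = V_G = 2.87 V.
Assume saturation: I_D = (k_n/2)(V_GS − V_t)² = (1.4/2)×(2.87 − 2.5)² = 0.7×0.37² = 0.0956 mA.
V_DS = V_DD − I_D·R_D = 10 − 0.0956×4.7 = 9.55 V.
Saturation requires V_DS ≥ V_GS − V_t = 0.37 V; 9.55 ≥ 0.37 ✓.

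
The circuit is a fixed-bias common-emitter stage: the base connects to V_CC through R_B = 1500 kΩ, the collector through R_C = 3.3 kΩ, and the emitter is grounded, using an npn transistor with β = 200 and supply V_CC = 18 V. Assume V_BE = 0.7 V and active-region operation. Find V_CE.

Base loop: V_CC = I_B·R_B + V_BE, so I_B = (18 − 0.7)/1500 kΩ = 0.0115 mA.
In the active region I_C = β·I_B = 200 × 0.0115 = 2.31 mA.
Collector loop: V_CE = V_CC − I_C·R_C = 18 − 2.31×3.3 = 10.4 V.
Since V_CE = 10.4 V > V_CE(sat) ≈ 0.2 V, the transistor is in the active region as assumed.

V_CE ≈ 10 V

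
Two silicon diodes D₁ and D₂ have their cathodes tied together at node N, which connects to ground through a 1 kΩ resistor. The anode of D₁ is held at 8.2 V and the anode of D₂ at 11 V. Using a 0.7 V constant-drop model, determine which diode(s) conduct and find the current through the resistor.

Assume both conduct. Then node N would need to be at both 8.2−0.7 = 7.5 V and 11−0.7 = 10.3 V, which is impossible.
Assume only D₂ conducts: V_N = 11 − 0.7 = 10.3 V, so I_R = 10.3/1 = 10.3 mA.
Check D₁: its anode-to-cathode voltage is 8.2 − 10.3 = -2.1 V < 0.7 V, so it is off. The assumption is consistent.

Only D₂ conducts; I_R ≈ 10 mA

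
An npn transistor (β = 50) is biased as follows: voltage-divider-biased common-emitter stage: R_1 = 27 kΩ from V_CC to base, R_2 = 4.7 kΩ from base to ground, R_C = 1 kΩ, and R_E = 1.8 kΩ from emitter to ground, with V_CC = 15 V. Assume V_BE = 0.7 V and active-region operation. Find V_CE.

Thevenize the base divider: V_Th = V_CC·R_2/(R_1+R_2) = 15×4.7/31.7 = 2.22 V, R_Th = R_1‖R_2 = 4 kΩ.
Base-emitter loop: V_Th = I_B·R_Th + V_BE + (β+1)I_B·R_E, so I_B = (2.22 − 0.7) / (4 + 51×1.8) = 0.0159 mA.
I_C = β·I_B = 50×0.0159 = 0.795 mA, and I_E = (β+1)I_B = 0.811 mA.
V_CE = V_CC − I_C·R_C − I_E·R_E = 15 − 0.795×1 − 0.811×1.8 = 12.7 V.
V_CE = 12.7 V > 0.2 V confirms active-region operation.

V_CE ≈ 13 V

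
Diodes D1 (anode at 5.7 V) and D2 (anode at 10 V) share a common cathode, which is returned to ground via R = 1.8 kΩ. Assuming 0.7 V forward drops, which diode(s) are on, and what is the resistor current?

Only D2 conducts; I_R ≈ 5.2 mA

Assume both conduct. Then node N would need to be at both 5.7−0.7 = 5 V and 10−0.7 = 9.3 V, which is impossible.
Assume only D2 conducts: V_N = 10 − 0.7 = 9.3 V, so I_R = 9.3/1.8 = 5.17 mA.
Check D1: its anode-to-cathode voltage is 5.7 − 9.3 = -3.6 V < 0.7 V, so it is off. The assumption is consistent.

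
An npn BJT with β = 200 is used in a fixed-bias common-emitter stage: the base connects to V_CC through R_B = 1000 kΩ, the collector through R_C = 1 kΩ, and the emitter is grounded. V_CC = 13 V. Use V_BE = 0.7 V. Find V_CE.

Base loop: V_CC = I_B·R_B + V_BE, so I_B = (13 − 0.7)/1000 kΩ = 0.0123 mA.
In the active region I_C = β·I_B = 200 × 0.0123 = 2.46 mA.
Collector loop: V_CE = V_CC − I_C·R_C = 13 − 2.46×1 = 10.5 V.
Since V_CE = 10.5 V > V_CE(sat) ≈ 0.2 V, the transistor is in the active region as assumed.

V_CE ≈ 11 V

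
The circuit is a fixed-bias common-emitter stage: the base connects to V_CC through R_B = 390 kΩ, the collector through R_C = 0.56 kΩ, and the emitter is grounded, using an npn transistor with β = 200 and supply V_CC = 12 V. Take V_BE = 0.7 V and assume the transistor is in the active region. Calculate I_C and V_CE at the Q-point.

Base loop: V_CC = I_B·R_B + V_BE, so I_B = (12 − 0.7)/390 kΩ = 0.029 mA.
In the active region I_C = β·I_B = 200 × 0.029 = 5.79 mA.
Collector loop: V_CE = V_CC − I_C·R_C = 12 − 5.79×0.56 = 8.75 V.
Since V_CE = 8.75 V > V_CE(sat) ≈ 0.2 V, the transistor is in the active region as assumed.

I_C ≈ 5.8 mA, V_CE ≈ 8.8 V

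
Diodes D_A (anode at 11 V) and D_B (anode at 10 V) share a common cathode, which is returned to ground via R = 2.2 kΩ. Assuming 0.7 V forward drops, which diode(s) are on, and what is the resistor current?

Assume both conduct. Then node N would need to be at both 11−0.7 = 10.3 V and 10−0.7 = 9.3 V, which is impossible.
Assume only D_A conducts: V_N = 11 − 0.7 = 10.3 V, so I_R = 10.3/2.2 = 4.68 mA.
Check D_B: its anode-to-cathode voltage is 10 − 10.3 = -0.3 V < 0.7 V, so it is off. The assumption is consistent.

Only D_A conducts; I_R ≈ 4.7 mA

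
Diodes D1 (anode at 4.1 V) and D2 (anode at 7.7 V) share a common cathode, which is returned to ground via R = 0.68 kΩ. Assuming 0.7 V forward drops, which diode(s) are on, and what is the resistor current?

Assume both conduct. Then node N would need to be at both 4.1−0.7 = 3.4 V and 7.7−0.7 = 7 V, which is impossible.
Assume only D2 conducts: V_N = 7.7 − 0.7 = 7 V, so I_R = 7/0.68 = 10.3 mA.
Check D1: its anode-to-cathode voltage is 4.1 − 7 = -2.9 V < 0.7 V, so it is off. The assumption is consistent.

Only D2 conducts; I_R ≈ 10 mA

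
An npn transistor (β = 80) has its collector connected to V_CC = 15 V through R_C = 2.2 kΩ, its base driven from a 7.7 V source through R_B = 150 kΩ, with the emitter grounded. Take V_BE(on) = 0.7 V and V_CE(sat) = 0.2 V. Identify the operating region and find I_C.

Assume active. Base-emitter loop: I_B = (V_BB − V_BE)/R_B = (7.7 − 0.7)/150 = 0.0467 mA.
I_C = β·I_B = 80×0.0467 = 3.73 mA.
V_CE = V_CC − I_C·R_C = 15 − 3.73×2.2 = 6.79 V > V_CE(sat), so the active-region assumption holds.

active; I_C ≈ 3.7 mA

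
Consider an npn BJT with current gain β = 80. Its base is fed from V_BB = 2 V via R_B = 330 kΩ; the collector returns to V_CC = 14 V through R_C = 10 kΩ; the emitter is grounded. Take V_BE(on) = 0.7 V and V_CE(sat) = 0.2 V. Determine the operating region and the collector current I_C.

Assume active. Base-emitter loop: I_B = (V_BB − V_BE)/R_B = (2 − 0.7)/330 = 0.00394 mA.
I_C = β·I_B = 80×0.00394 = 0.315 mA.
V_CE = V_CC − I_C·R_C = 14 − 0.315×10 = 10.8 V > V_CE(sat), so the active-region assumption holds.

active; I_C ≈ 0.32 mA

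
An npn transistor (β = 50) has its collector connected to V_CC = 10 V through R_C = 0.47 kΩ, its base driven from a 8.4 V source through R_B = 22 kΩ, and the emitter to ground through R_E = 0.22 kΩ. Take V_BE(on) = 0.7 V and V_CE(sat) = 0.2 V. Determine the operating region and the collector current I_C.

Assume active. Base-emitter loop: I_B = (V_BB − V_BE)/(R_B + (β+1)R_E) = (8.4 − 0.7)/(22 + 51×0.22) = 0.232 mA.
I_C = β·I_B = 50×0.232 = 11.6 mA.
V_CE = V_CC − I_C·R_C − I_E·R_E = 10 − 11.6×0.47 − 11.8×0.22 = 1.95 V > V_CE(sat), so the active-region assumption holds.

active; I_C ≈ 12 mA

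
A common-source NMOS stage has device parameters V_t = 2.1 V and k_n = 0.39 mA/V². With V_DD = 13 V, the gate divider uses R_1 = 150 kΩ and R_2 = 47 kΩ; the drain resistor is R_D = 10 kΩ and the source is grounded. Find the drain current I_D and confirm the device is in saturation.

V_G = V_DD·R_2/(R_1+R_2) = 13×47/197 = 3.1 V. With the source grounded, V_GS = V_G = 3.1 V.
Assume saturation: I_D = (k_n/2)(V_GS − V_t)² = (0.39/2)×(3.1 − 2.1)² = 0.195×1² = 0.196 mA.
V_DS = V_DD − I_D·R_D = 13 − 0.196×10 = 11 V.
Saturation requires V_DS ≥ V_GS − V_t = 1 V; 11 ≥ 1 ✓.

I_D ≈ 0.2 mA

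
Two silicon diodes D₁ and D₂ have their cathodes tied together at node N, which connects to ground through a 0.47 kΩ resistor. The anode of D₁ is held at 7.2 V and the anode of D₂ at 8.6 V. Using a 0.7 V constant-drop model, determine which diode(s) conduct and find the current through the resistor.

Assume both conduct. Then node N would need to be at both 7.2−0.7 = 6.5 V and 8.6−0.7 = 7.9 V, which is impossible.
Assume only D₂ conducts: V_N = 8.6 − 0.7 = 7.9 V, so I_R = 7.9/0.47 = 16.8 mA.
Check D₁: its anode-to-cathode voltage is 7.2 − 7.9 = -0.7 V < 0.7 V, so it is off. The assumption is consistent.

Only D₂ conducts; I_R ≈ 17 mA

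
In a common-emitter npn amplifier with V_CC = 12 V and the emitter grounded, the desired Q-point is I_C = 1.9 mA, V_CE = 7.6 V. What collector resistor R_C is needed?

Collector loop: V_CC = I_C·R_C + V_CE.
R_C = (V_CC − V_CE)/I_C = (12 − 7.6)/1.9 = 2.32 kΩ.

R_C ≈ 2.3 kΩ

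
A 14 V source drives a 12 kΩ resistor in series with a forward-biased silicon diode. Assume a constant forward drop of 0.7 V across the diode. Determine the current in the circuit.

KVL around the loop: 14 = V_D + I·R = 0.7 + I × 12 kΩ.
So I = (14 − 0.7) / 12 kΩ = 13.3 / 12 = 1.11 mA.

I ≈ 1.1 mA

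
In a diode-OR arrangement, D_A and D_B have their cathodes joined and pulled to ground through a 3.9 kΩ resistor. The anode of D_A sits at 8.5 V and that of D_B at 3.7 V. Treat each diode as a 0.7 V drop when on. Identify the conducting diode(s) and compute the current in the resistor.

Only D_A conducts; I_R ≈ 2 mA

Assume both conduct. Then node N would need to be at both 8.5−0.7 = 7.8 V and 3.7−0.7 = 3 V, which is impossible.
Assume only D_A conducts: V_N = 8.5 − 0.7 = 7.8 V, so I_R = 7.8/3.9 = 2 mA.
Check D_B: its anode-to-cathode voltage is 3.7 − 7.8 = -4.1 V < 0.7 V, so it is off. The assumption is consistent.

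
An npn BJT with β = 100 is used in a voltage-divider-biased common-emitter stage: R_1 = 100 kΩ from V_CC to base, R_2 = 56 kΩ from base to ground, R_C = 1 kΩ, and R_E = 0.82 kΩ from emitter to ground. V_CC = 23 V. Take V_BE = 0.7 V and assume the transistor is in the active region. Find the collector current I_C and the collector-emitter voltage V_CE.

I_C ≈ 6.4 mA, V_CE ≈ 11 V

Thevenize the base divider: V_Th = V_CC·R_2/(R_1+R_2) = 23×56/156 = 8.26 V, R_Th = R_1‖R_2 = 35.9 kΩ.
Base-emitter loop: V_Th = I_B·R_Th + V_BE + (β+1)I_B·R_E, so I_B = (8.26 − 0.7) / (35.9 + 101×0.82) = 0.0637 mA.
I_C = β·I_B = 100×0.0637 = 6.37 mA, and I_E = (β+1)I_B = 6.43 mA.
V_CE = V_CC − I_C·R_C − I_E·R_E = 23 − 6.37×1 − 6.43×0.82 = 11.4 V.
V_CE = 11.4 V > 0.2 V confirms active-region operation.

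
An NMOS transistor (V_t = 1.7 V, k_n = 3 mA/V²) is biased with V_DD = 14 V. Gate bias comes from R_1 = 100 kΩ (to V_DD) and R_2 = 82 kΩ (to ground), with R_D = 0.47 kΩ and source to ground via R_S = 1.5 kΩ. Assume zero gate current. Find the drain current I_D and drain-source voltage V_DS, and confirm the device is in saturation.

I_D ≈ 2.3 mA, V_DS ≈ 9.6 V

V_G = V_DD·R_2/(R_1+R_2) = 14×82/182 = 6.31 V.
Assume saturation: I_D = (k_n/2)(V_GS − V_t)² with V_GS = V_G − I_D·R_S = 6.31 − 1.5·I_D.
Substituting gives 3.38·I_D² − 21.7·I_D + 31.8 = 0, with roots I_D = 2.25 or 4.19 mA.
The root I_D = 4.19 mA gives V_GS = 0.0296 V ≤ V_t, so take I_D = 2.25 mA.
Then V_GS = 2.93 V and V_DS = V_DD − I_D(R_D+R_S) = 14 − 2.25×1.97 = 9.56 V.
Saturation requires V_DS ≥ V_GS − V_t = 1.23 V; 9.56 ≥ 1.23 ✓.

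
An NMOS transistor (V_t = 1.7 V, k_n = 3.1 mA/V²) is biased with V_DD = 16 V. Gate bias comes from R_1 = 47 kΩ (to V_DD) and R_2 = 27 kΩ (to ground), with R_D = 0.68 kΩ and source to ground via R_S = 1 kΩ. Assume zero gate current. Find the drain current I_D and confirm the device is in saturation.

V_G = V_DD·R_2/(R_1+R_2) = 16×27/74 = 5.84 V.
Assume saturation: I_D = (k_n/2)(V_GS − V_t)² with V_GS = V_G − I_D·R_S = 5.84 − 1·I_D.
Substituting gives 1.55·I_D² − 13.8·I_D + 26.5 = 0, with roots I_D = 2.79 or 6.13 mA.
The root I_D = 6.13 mA gives V_GS = -0.288 V ≤ V_t, so take I_D = 2.79 mA.
Then V_GS = 3.04 V and V_DS = V_DD − I_D(R_D+R_S) = 16 − 2.79×1.68 = 11.3 V.
Saturation requires V_DS ≥ V_GS − V_t = 1.34 V; 11.3 ≥ 1.34 ✓.

I_D ≈ 2.8 mA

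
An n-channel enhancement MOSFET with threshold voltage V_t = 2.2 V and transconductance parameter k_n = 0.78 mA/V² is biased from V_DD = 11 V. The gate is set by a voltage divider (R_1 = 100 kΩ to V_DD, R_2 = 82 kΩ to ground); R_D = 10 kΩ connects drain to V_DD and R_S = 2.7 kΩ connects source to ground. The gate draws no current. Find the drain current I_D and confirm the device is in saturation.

V_G = V_DD·R_2/(R_1+R_2) = 11×82/182 = 4.96 V.
Assume saturation: I_D = (k_n/2)(V_GS − V_t)² with V_GS = V_G − I_D·R_S = 4.96 − 2.7·I_D.
Substituting gives 2.84·I_D² − 6.8·I_D + 2.96 = 0, with roots I_D = 0.572 or 1.82 mA.
The root I_D = 1.82 mA gives V_GS = 0.0391 V ≤ V_t, so take I_D = 0.572 mA.
Then V_GS = 3.41 V and V_DS = V_DD − I_D(R_D+R_S) = 11 − 0.572×12.7 = 3.73 V.
Saturation requires V_DS ≥ V_GS − V_t = 1.21 V; 3.73 ≥ 1.21 ✓.

I_D ≈ 0.57 mA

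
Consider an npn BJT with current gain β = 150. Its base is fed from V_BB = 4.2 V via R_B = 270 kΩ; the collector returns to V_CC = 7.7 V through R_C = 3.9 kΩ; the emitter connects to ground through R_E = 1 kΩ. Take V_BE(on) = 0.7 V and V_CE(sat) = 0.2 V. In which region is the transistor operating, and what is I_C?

Assume active. Base-emitter loop: I_B = (V_BB − V_BE)/(R_B + (β+1)R_E) = (4.2 − 0.7)/(270 + 151×1) = 0.00831 mA.
I_C = β·I_B = 150×0.00831 = 1.25 mA.
V_CE = V_CC − I_C·R_C − I_E·R_E = 7.7 − 1.25×3.9 − 1.26×1 = 1.58 V > V_CE(sat), so the active-region assumption holds.

active; I_C ≈ 1.2 mA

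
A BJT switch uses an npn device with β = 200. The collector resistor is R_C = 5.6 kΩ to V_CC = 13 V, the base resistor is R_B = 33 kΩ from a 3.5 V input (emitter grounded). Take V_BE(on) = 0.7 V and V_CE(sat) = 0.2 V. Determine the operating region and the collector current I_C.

Assume active: I_B = (3.5 − 0.7)/33 = 0.0848 mA, giving I_C = β·I_B = 17 mA.
But then V_CE = 13 − 17×5.6 = -82 V < V_CE(sat) = 0.2 V — impossible in the active region.
So the transistor is saturated. With V_CE = 0.2 V, I_C = (V_CC − 0.2)/R_C = 12.8/5.6 = 2.29 mA.
Check: β·I_B = 17 mA > I_C = 2.29 mA, confirming saturation.

saturation; I_C ≈ 2.3 mA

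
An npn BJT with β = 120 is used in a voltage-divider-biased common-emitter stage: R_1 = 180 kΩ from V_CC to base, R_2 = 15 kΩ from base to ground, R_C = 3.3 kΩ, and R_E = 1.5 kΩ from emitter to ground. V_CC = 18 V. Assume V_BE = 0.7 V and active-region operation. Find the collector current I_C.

Thevenize the base divider: V_Th = V_CC·R_2/(R_1+R_2) = 18×15/195 = 1.38 V, R_Th = R_1‖R_2 = 13.8 kΩ.
Base-emitter loop: V_Th = I_B·R_Th + V_BE + (β+1)I_B·R_E, so I_B = (1.38 − 0.7) / (13.8 + 121×1.5) = 0.0035 mA.
I_C = β·I_B = 120×0.0035 = 0.421 mA, and I_E = (β+1)I_B = 0.424 mA.
V_CE = V_CC − I_C·R_C − I_E·R_E = 18 − 0.421×3.3 − 0.424×1.5 = 16 V.
V_CE = 16 V > 0.2 V confirms active-region operation.

I_C ≈ 0.42 mA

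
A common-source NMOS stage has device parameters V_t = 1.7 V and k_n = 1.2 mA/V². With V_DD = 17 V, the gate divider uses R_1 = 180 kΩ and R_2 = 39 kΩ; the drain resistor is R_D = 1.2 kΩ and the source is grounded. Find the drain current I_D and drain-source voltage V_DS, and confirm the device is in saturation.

V_G = V_DD·R_2/(R_1+R_2) = 17×39/219 = 3.03 V. With the source grounded, V_GS = V_G = 3.03 V.
Assume saturation: I_D = (k_n/2)(V_GS − V_t)² = (1.2/2)×(3.03 − 1.7)² = 0.6×1.33² = 1.06 mA.
V_DS = V_DD − I_D·R_D = 17 − 1.06×1.2 = 15.7 V.
Saturation requires V_DS ≥ V_GS − V_t = 1.33 V; 15.7 ≥ 1.33 ✓.

I_D ≈ 1.1 mA, V_DS ≈ 16 V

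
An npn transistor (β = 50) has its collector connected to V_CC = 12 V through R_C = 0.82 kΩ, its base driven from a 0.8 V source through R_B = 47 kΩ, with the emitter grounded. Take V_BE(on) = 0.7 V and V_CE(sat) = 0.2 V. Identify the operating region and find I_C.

Assume active. Base-emitter loop: I_B = (V_BB − V_BE)/R_B = (0.8 − 0.7)/47 = 0.00213 mA.
I_C = β·I_B = 50×0.00213 = 0.106 mA.
V_CE = V_CC − I_C·R_C = 12 − 0.106×0.82 = 11.9 V > V_CE(sat), so the active-region assumption holds.

active; I_C ≈ 0.11 mA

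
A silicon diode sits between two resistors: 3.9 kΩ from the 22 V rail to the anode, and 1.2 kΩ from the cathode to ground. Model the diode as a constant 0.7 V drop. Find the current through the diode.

I ≈ 4.2 mA

The two resistors are in series with the diode, so KVL gives 22 = I·3.9 + 0.7 + I·1.2.
I = (22 − 0.7) / (3.9 + 1.2) kΩ = 21.3 / 5.1 = 4.18 mA.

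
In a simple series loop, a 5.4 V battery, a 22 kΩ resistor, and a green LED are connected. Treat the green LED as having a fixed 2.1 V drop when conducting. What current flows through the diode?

KVL around the loop: 5.4 = V_D + I·R = 2.1 + I × 22 kΩ.
So I = (5.4 − 2.1) / 22 kΩ = 3.3 / 22 = 0.15 mA.

I ≈ 0.15 mA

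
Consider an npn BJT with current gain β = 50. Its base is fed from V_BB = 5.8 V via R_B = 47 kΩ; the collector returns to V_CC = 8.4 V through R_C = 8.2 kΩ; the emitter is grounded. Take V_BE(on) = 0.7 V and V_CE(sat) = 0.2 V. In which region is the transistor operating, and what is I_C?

saturation; I_C ≈ 1 mA

Assume active: I_B = (5.8 − 0.7)/47 = 0.109 mA, giving I_C = β·I_B = 5.43 mA.
But then V_CE = 8.4 − 5.43×8.2 = -36.1 V < V_CE(sat) = 0.2 V — impossible in the active region.
So the transistor is saturated. With V_CE = 0.2 V, I_C = (V_CC − 0.2)/R_C = 8.2/8.2 = 1 mA.
Check: β·I_B = 5.43 mA > I_C = 1 mA, confirming saturation.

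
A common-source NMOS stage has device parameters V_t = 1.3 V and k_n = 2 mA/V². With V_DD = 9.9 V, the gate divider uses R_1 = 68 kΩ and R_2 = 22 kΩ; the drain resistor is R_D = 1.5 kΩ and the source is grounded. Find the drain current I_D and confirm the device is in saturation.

V_G = V_DD·R_2/(R_1+R_2) = 9.9×22/90 = 2.42 V. With the source grounded, V_GS = V_G = 2.42 V.
Assume saturation: I_D = (k_n/2)(V_GS − V_t)² = (2/2)×(2.42 − 1.3)² = 1×1.12² = 1.25 mA.
V_DS = V_DD − I_D·R_D = 9.9 − 1.25×1.5 = 8.02 V.
Saturation requires V_DS ≥ V_GS − V_t = 1.12 V; 8.02 ≥ 1.12 ✓.

I_D ≈ 1.3 mA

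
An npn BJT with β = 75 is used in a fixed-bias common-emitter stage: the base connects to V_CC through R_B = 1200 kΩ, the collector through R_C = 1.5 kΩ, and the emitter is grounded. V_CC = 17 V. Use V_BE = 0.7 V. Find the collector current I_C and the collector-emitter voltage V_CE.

I_C ≈ 1 mA, V_CE ≈ 15 V

Base loop: V_CC = I_B·R_B + V_BE, so I_B = (17 − 0.7)/1200 kΩ = 0.0136 mA.
In the active region I_C = β·I_B = 75 × 0.0136 = 1.02 mA.
Collector loop: V_CE = V_CC − I_C·R_C = 17 − 1.02×1.5 = 15.5 V.
Since V_CE = 15.5 V > V_CE(sat) ≈ 0.2 V, the transistor is in the active region as assumed.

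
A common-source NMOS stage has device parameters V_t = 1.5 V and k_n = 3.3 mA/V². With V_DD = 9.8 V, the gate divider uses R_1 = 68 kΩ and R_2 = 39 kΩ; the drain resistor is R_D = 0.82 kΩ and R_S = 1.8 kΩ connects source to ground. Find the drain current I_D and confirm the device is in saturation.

I_D ≈ 0.77 mA

V_G = V_DD·R_2/(R_1+R_2) = 9.8×39/107 = 3.57 V.
Assume saturation: I_D = (k_n/2)(V_GS − V_t)² with V_GS = V_G − I_D·R_S = 3.57 − 1.8·I_D.
Substituting gives 5.35·I_D² − 13.3·I_D + 7.08 = 0, with roots I_D = 0.771 or 1.72 mA.
The root I_D = 1.72 mA gives V_GS = 0.48 V ≤ V_t, so take I_D = 0.771 mA.
Then V_GS = 2.18 V and V_DS = V_DD − I_D(R_D+R_S) = 9.8 − 0.771×2.62 = 7.78 V.
Saturation requires V_DS ≥ V_GS − V_t = 0.684 V; 7.78 ≥ 0.684 ✓.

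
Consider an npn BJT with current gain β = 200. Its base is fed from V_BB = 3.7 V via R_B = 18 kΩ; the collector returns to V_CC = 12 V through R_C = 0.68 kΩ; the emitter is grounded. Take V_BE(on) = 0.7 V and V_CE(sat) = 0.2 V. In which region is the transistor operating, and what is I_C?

saturation; I_C ≈ 17 mA

Assume active: I_B = (3.7 − 0.7)/18 = 0.167 mA, giving I_C = β·I_B = 33.3 mA.
But then V_CE = 12 − 33.3×0.68 = -10.7 V < V_CE(sat) = 0.2 V — impossible in the active region.
So the transistor is saturated. With V_CE = 0.2 V, I_C = (V_CC − 0.2)/R_C = 11.8/0.68 = 17.4 mA.
Check: β·I_B = 33.3 mA > I_C = 17.4 mA, confirming saturation.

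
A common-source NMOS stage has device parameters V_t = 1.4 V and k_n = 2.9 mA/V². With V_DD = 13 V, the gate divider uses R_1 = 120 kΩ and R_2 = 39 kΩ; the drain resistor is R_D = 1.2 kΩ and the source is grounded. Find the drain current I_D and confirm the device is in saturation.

I_D ≈ 4.6 mA

V_G = V_DD·R_2/(R_1+R_2) = 13×39/159 = 3.19 V. With the source grounded, V_GS = V_G = 3.19 V.
Assume saturation: I_D = (k_n/2)(V_GS − V_t)² = (2.9/2)×(3.19 − 1.4)² = 1.45×1.79² = 4.64 mA.
V_DS = V_DD − I_D·R_D = 13 − 4.64×1.2 = 7.43 V.
Saturation requires V_DS ≥ V_GS − V_t = 1.79 V; 7.43 ≥ 1.79 ✓.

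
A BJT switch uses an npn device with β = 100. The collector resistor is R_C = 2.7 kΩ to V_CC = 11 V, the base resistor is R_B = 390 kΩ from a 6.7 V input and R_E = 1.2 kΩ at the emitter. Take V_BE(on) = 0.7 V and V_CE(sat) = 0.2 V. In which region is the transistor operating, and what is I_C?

Assume active. Base-emitter loop: I_B = (V_BB − V_BE)/(R_B + (β+1)R_E) = (6.7 − 0.7)/(390 + 101×1.2) = 0.0117 mA.
I_C = β·I_B = 100×0.0117 = 1.17 mA.
V_CE = V_CC − I_C·R_C − I_E·R_E = 11 − 1.17×2.7 − 1.19×1.2 = 6.41 V > V_CE(sat), so the active-region assumption holds.

active; I_C ≈ 1.2 mA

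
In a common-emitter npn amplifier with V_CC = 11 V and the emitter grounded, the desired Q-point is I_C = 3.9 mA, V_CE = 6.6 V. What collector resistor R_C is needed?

Collector loop: V_CC = I_C·R_C + V_CE.
R_C = (V_CC − V_CE)/I_C = (11 − 6.6)/3.9 = 1.13 kΩ.

R_C ≈ 1.1 kΩ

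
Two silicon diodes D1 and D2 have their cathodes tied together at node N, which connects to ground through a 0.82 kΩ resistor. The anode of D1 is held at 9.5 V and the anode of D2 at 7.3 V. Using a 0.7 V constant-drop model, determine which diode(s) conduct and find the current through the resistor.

Assume both conduct. Then node N would need to be at both 9.5−0.7 = 8.8 V and 7.3−0.7 = 6.6 V, which is impossible.
Assume only D1 conducts: V_N = 9.5 − 0.7 = 8.8 V, so I_R = 8.8/0.82 = 10.7 mA.
Check D2: its anode-to-cathode voltage is 7.3 − 8.8 = -1.5 V < 0.7 V, so it is off. The assumption is consistent.

Only D1 conducts; I_R ≈ 11 mA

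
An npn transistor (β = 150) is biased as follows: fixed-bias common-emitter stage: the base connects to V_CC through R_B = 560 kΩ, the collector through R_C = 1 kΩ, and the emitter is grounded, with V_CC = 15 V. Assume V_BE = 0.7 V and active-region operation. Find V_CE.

Base loop: V_CC = I_B·R_B + V_BE, so I_B = (15 − 0.7)/560 kΩ = 0.0255 mA.
In the active region I_C = β·I_B = 150 × 0.0255 = 3.83 mA.
Collector loop: V_CE = V_CC − I_C·R_C = 15 − 3.83×1 = 11.2 V.
Since V_CE = 11.2 V > V_CE(sat) ≈ 0.2 V, the transistor is in the active region as assumed.

V_CE ≈ 11 V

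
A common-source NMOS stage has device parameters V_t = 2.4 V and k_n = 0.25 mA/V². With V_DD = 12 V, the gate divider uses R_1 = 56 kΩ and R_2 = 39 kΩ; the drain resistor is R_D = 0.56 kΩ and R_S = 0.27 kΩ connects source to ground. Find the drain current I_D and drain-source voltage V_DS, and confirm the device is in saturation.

I_D ≈ 0.69 mA, V_DS ≈ 11 V

V_G = V_DD·R_2/(R_1+R_2) = 12×39/95 = 4.93 V.
Assume saturation: I_D = (k_n/2)(V_GS − V_t)² with V_GS = V_G − I_D·R_S = 4.93 − 0.27·I_D.
Substituting gives 0.00911·I_D² − 1.17·I_D + 0.798 = 0, with roots I_D = 0.685 or 128 mA.
The root I_D = 128 mA gives V_GS = -29.6 V ≤ V_t, so take I_D = 0.685 mA.
Then V_GS = 4.74 V and V_DS = V_DD − I_D(R_D+R_S) = 12 − 0.685×0.83 = 11.4 V.
Saturation requires V_DS ≥ V_GS − V_t = 2.34 V; 11.4 ≥ 2.34 ✓.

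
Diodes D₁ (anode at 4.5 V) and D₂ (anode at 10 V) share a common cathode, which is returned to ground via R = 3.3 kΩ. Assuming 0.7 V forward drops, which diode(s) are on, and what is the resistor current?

Assume both conduct. Then node N would need to be at both 4.5−0.7 = 3.8 V and 10−0.7 = 9.3 V, which is impossible.
Assume only D₂ conducts: V_N = 10 − 0.7 = 9.3 V, so I_R = 9.3/3.3 = 2.82 mA.
Check D₁: its anode-to-cathode voltage is 4.5 − 9.3 = -4.8 V < 0.7 V, so it is off. The assumption is consistent.

Only D₂ conducts; I_R ≈ 2.8 mA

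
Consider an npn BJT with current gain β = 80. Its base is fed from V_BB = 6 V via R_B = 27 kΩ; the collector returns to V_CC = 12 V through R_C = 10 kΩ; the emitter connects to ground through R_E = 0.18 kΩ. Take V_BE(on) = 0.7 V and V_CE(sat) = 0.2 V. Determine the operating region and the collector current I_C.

saturation; I_C ≈ 1.2 mA

Assume active: I_B = (6 − 0.7)/(27 + 81×0.18) = 0.127 mA, I_C = β·I_B = 10.2 mA.
Then V_CE = 12 − 10.2×10 − 10.3×0.18 = -91.8 V < 0.2 V — the active assumption fails.
Re-solve with V_CE = 0.2 V. KCL at the emitter: V_E/R_E = (V_BB−0.7−V_E)/R_B + (V_CC−0.2−V_E)/R_C, giving V_E = 0.242 V.
I_C = (V_CC − 0.2 − V_E)/R_C = (11.8 − 0.242)/10 = 1.16 mA.
Check: I_B = (5.3 − 0.242)/27 = 0.187 mA, and β·I_B = 15 mA > I_C, confirming saturation.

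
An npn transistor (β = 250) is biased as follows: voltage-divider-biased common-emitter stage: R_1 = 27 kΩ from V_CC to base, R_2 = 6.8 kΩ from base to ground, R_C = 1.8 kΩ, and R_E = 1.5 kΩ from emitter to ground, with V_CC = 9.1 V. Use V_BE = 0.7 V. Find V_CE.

Thevenize the base divider: V_Th = V_CC·R_2/(R_1+R_2) = 9.1×6.8/33.8 = 1.83 V, R_Th = R_1‖R_2 = 5.43 kΩ.
Base-emitter loop: V_Th = I_B·R_Th + V_BE + (β+1)I_B·R_E, so I_B = (1.83 − 0.7) / (5.43 + 251×1.5) = 0.00296 mA.
I_C = β·I_B = 250×0.00296 = 0.74 mA, and I_E = (β+1)I_B = 0.743 mA.
V_CE = V_CC − I_C·R_C − I_E·R_E = 9.1 − 0.74×1.8 − 0.743×1.5 = 6.65 V.
V_CE = 6.65 V > 0.2 V confirms active-region operation.

V_CE ≈ 6.7 V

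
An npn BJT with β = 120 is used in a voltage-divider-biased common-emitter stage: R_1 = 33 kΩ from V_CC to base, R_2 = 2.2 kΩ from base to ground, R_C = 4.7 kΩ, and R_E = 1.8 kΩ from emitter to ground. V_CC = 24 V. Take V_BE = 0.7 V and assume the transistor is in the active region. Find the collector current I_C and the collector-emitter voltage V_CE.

I_C ≈ 0.44 mA, V_CE ≈ 21 V

Thevenize the base divider: V_Th = V_CC·R_2/(R_1+R_2) = 24×2.2/35.2 = 1.5 V, R_Th = R_1‖R_2 = 2.06 kΩ.
Base-emitter loop: V_Th = I_B·R_Th + V_BE + (β+1)I_B·R_E, so I_B = (1.5 − 0.7) / (2.06 + 121×1.8) = 0.00364 mA.
I_C = β·I_B = 120×0.00364 = 0.437 mA, and I_E = (β+1)I_B = 0.44 mA.
V_CE = V_CC − I_C·R_C − I_E·R_E = 24 − 0.437×4.7 − 0.44×1.8 = 21.2 V.
V_CE = 21.2 V > 0.2 V confirms active-region operation.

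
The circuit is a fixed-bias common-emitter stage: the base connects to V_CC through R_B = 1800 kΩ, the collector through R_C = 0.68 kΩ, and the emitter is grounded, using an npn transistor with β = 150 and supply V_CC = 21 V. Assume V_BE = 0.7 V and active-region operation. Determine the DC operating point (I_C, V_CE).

I_C ≈ 1.7 mA, V_CE ≈ 20 V

Base loop: V_CC = I_B·R_B + V_BE, so I_B = (21 − 0.7)/1800 kΩ = 0.0113 mA.
In the active region I_C = β·I_B = 150 × 0.0113 = 1.69 mA.
Collector loop: V_CE = V_CC − I_C·R_C = 21 − 1.69×0.68 = 19.8 V.
Since V_CE = 19.8 V > V_CE(sat) ≈ 0.2 V, the transistor is in the active region as assumed.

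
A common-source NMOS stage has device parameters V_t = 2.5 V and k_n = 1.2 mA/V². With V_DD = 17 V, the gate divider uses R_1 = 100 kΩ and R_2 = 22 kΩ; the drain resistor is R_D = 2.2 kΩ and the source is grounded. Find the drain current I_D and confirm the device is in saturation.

V_G = V_DD·R_2/(R_1+R_2) = 17×22/122 = 3.07 V. With the source grounded, V_GS = V_G = 3.07 V.
Assume saturation: I_D = (k_n/2)(V_GS − V_t)² = (1.2/2)×(3.07 − 2.5)² = 0.6×0.566² = 0.192 mA.
V_DS = V_DD − I_D·R_D = 17 − 0.192×2.2 = 16.6 V.
Saturation requires V_DS ≥ V_GS − V_t = 0.566 V; 16.6 ≥ 0.566 ✓.

I_D ≈ 0.19 mA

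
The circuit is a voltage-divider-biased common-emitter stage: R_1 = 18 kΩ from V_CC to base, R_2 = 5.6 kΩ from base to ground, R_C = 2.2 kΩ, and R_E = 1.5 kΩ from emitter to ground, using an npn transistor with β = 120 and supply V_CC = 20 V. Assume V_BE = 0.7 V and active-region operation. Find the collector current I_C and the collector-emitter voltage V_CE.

I_C ≈ 2.6 mA, V_CE ≈ 10 V

Thevenize the base divider: V_Th = V_CC·R_2/(R_1+R_2) = 20×5.6/23.6 = 4.75 V, R_Th = R_1‖R_2 = 4.27 kΩ.
Base-emitter loop: V_Th = I_B·R_Th + V_BE + (β+1)I_B·R_E, so I_B = (4.75 − 0.7) / (4.27 + 121×1.5) = 0.0218 mA.
I_C = β·I_B = 120×0.0218 = 2.61 mA, and I_E = (β+1)I_B = 2.64 mA.
V_CE = V_CC − I_C·R_C − I_E·R_E = 20 − 2.61×2.2 − 2.64×1.5 = 10.3 V.
V_CE = 10.3 V > 0.2 V confirms active-region operation.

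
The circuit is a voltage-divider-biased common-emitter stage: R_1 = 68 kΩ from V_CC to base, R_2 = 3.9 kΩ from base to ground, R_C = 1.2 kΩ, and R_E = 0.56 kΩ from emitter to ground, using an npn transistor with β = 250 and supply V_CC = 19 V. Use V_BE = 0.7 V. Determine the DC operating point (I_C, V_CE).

Thevenize the base divider: V_Th = V_CC·R_2/(R_1+R_2) = 19×3.9/71.9 = 1.03 V, R_Th = R_1‖R_2 = 3.69 kΩ.
Base-emitter loop: V_Th = I_B·R_Th + V_BE + (β+1)I_B·R_E, so I_B = (1.03 − 0.7) / (3.69 + 251×0.56) = 0.00229 mA.
I_C = β·I_B = 250×0.00229 = 0.573 mA, and I_E = (β+1)I_B = 0.575 mA.
V_CE = V_CC − I_C·R_C − I_E·R_E = 19 − 0.573×1.2 − 0.575×0.56 = 18 V.
V_CE = 18 V > 0.2 V confirms active-region operation.

I_C ≈ 0.57 mA, V_CE ≈ 18 V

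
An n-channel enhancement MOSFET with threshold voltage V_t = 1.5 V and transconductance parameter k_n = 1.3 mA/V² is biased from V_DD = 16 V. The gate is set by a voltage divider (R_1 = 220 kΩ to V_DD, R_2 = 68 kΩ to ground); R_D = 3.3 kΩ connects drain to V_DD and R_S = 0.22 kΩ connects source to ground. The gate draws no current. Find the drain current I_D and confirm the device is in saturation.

I_D ≈ 2.1 mA

V_G = V_DD·R_2/(R_1+R_2) = 16×68/288 = 3.78 V.
Assume saturation: I_D = (k_n/2)(V_GS − V_t)² with V_GS = V_G − I_D·R_S = 3.78 − 0.22·I_D.
Substituting gives 0.0315·I_D² − 1.65·I_D + 3.37 = 0, with roots I_D = 2.13 or 50.4 mA.
The root I_D = 50.4 mA gives V_GS = -7.3 V ≤ V_t, so take I_D = 2.13 mA.
Then V_GS = 3.31 V and V_DS = V_DD − I_D(R_D+R_S) = 16 − 2.13×3.52 = 8.51 V.
Saturation requires V_DS ≥ V_GS − V_t = 1.81 V; 8.51 ≥ 1.81 ✓.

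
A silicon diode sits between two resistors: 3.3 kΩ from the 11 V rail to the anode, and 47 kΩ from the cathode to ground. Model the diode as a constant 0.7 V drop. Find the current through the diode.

I ≈ 0.2 mA

The two resistors are in series with the diode, so KVL gives 11 = I·3.3 + 0.7 + I·47.
I = (11 − 0.7) / (3.3 + 47) kΩ = 10.3 / 50.3 = 0.205 mA.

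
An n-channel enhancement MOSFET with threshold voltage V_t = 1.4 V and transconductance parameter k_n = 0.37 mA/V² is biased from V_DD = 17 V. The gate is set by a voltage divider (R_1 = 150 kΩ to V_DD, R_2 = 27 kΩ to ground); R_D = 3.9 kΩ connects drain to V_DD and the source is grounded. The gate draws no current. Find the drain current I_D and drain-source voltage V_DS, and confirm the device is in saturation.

V_G = V_DD·R_2/(R_1+R_2) = 17×27/177 = 2.59 V. With the source grounded, V_GS = V_G = 2.59 V.
Assume saturation: I_D = (k_n/2)(V_GS − V_t)² = (0.37/2)×(2.59 − 1.4)² = 0.185×1.19² = 0.263 mA.
V_DS = V_DD − I_D·R_D = 17 − 0.263×3.9 = 16 V.
Saturation requires V_DS ≥ V_GS − V_t = 1.19 V; 16 ≥ 1.19 ✓.

I_D ≈ 0.26 mA, V_DS ≈ 16 V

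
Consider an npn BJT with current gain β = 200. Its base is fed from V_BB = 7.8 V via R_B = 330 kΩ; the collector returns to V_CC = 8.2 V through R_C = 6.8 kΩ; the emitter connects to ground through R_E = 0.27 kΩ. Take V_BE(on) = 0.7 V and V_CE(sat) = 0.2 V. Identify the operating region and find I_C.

saturation; I_C ≈ 1.1 mA

Assume active: I_B = (7.8 − 0.7)/(330 + 201×0.27) = 0.0185 mA, I_C = β·I_B = 3.7 mA.
Then V_CE = 8.2 − 3.7×6.8 − 3.71×0.27 = -17.9 V < 0.2 V — the active assumption fails.
Re-solve with V_CE = 0.2 V. KCL at the emitter: V_E/R_E = (V_BB−0.7−V_E)/R_B + (V_CC−0.2−V_E)/R_C, giving V_E = 0.311 V.
I_C = (V_CC − 0.2 − V_E)/R_C = (8 − 0.311)/6.8 = 1.13 mA.
Check: I_B = (7.1 − 0.311)/330 = 0.0206 mA, and β·I_B = 4.11 mA > I_C, confirming saturation.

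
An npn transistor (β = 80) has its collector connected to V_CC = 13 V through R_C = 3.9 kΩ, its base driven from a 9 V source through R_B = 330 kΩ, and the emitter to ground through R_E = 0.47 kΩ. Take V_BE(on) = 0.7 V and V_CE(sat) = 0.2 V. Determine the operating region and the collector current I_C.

active; I_C ≈ 1.8 mA

Assume active. Base-emitter loop: I_B = (V_BB − V_BE)/(R_B + (β+1)R_E) = (9 − 0.7)/(330 + 81×0.47) = 0.0226 mA.
I_C = β·I_B = 80×0.0226 = 1.8 mA.
V_CE = V_CC − I_C·R_C − I_E·R_E = 13 − 1.8×3.9 − 1.83×0.47 = 5.11 V > V_CE(sat), so the active-region assumption holds.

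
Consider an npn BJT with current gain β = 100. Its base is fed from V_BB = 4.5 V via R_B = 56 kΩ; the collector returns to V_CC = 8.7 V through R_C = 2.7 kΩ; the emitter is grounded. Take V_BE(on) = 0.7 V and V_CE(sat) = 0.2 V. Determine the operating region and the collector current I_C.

saturation; I_C ≈ 3.1 mA

Assume active: I_B = (4.5 − 0.7)/56 = 0.0679 mA, giving I_C = β·I_B = 6.79 mA.
But then V_CE = 8.7 − 6.79×2.7 = -9.62 V < V_CE(sat) = 0.2 V — impossible in the active region.
So the transistor is saturated. With V_CE = 0.2 V, I_C = (V_CC − 0.2)/R_C = 8.5/2.7 = 3.15 mA.
Check: β·I_B = 6.79 mA > I_C = 3.15 mA, confirming saturation.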